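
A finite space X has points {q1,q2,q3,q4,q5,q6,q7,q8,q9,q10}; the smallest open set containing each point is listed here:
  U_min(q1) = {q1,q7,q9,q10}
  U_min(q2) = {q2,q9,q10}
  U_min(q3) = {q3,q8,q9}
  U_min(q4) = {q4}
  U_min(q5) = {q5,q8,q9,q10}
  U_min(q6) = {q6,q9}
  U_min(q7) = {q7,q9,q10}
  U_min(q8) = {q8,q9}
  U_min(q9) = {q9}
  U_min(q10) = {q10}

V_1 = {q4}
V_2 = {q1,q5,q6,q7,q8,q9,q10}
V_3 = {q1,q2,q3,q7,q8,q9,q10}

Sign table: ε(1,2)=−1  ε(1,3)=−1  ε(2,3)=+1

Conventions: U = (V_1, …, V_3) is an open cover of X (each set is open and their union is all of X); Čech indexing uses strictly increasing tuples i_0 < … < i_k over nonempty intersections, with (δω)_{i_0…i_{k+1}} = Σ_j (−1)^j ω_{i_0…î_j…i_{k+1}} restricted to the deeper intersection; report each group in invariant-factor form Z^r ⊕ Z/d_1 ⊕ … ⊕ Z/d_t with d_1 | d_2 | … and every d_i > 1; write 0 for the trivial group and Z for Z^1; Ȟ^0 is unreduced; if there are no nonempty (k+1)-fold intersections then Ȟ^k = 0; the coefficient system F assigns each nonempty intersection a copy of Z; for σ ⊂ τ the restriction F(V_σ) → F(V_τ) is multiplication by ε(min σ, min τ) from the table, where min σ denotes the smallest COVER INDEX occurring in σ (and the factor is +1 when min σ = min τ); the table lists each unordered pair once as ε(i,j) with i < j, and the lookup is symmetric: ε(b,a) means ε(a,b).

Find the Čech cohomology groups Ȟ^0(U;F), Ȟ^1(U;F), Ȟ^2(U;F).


Ȟ^0 = Z^2,  Ȟ^1 = 0,  Ȟ^2 = 0

nonempty intersections:
  V23={q1,q7,q8,q9,q10}
C dims 3,1; δ0: rk 1, SNF 1^1
Ȟ^0: (3−1)−0=2 ⇒ Z^2
Ȟ^1: (1−0)−1=0 ⇒ 0
Ȟ^2: (0−0)−0=0 ⇒ 0


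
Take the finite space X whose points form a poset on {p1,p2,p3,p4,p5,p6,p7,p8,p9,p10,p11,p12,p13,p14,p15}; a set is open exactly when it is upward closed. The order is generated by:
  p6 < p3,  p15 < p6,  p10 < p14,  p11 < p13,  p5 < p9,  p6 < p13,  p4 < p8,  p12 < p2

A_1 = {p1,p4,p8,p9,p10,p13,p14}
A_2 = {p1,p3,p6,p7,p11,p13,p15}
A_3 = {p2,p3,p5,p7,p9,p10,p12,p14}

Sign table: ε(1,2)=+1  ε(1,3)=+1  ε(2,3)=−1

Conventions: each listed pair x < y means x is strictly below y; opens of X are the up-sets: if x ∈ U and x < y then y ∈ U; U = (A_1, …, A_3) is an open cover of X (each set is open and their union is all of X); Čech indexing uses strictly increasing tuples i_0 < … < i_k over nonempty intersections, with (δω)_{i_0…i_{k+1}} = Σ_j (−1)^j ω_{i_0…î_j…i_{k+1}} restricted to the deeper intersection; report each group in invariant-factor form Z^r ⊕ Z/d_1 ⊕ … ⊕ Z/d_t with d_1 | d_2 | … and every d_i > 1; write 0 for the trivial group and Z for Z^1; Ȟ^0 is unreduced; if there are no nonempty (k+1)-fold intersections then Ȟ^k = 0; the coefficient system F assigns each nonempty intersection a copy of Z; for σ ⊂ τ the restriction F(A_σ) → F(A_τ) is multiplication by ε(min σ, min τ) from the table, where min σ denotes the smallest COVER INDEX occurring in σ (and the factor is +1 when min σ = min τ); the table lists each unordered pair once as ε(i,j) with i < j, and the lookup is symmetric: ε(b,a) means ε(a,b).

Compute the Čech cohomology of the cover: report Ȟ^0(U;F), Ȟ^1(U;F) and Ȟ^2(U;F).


nerve simplices:
  A12={p1,p13} A13={p9,p10,p14} A23={p3,p7}
C dims 3,3; δ0: rk 3, SNF 1^2·2
degree 0: 3−3−0 = 0 → Ȟ^0 ≅ 0
degree 1: 3−0−3 = 0 plus torsion [2] → Ȟ^1 ≅ Z/2
degree 2: 0−0−0 = 0 → Ȟ^2 ≅ 0

Ȟ^0 = 0, Ȟ^1 = Z/2 and Ȟ^2 = 0


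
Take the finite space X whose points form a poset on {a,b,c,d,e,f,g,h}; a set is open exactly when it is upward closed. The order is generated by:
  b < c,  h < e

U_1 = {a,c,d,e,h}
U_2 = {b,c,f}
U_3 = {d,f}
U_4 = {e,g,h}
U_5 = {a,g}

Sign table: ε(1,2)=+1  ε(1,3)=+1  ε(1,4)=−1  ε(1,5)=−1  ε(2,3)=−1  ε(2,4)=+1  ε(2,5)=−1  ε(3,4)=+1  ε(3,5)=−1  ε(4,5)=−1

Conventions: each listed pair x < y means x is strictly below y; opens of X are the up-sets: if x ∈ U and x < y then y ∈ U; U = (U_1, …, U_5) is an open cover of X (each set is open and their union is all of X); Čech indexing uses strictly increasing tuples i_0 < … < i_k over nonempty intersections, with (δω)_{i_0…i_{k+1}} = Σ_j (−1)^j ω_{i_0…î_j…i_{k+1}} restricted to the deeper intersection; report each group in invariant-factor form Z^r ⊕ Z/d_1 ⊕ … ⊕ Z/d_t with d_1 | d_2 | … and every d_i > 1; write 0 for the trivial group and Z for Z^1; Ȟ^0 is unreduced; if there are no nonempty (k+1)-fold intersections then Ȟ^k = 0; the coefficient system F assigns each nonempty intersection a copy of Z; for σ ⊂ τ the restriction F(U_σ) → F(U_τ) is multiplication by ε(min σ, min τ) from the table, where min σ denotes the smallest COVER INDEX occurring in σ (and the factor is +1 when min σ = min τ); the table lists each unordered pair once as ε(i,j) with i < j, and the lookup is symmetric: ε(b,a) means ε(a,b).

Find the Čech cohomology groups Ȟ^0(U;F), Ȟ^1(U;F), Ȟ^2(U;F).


Ȟ^0 ≅ 0,  Ȟ^1 ≅ Z ⊕ Z/2,  Ȟ^2 ≅ 0

nonempty overlaps:
  U12={c} U13={d} U14={e,h} U15={a} U23={f} U45={g}
C dims 5,6; δ0: rk 5, SNF 1^4·2
degree 0: 5−5−0 = 0 → Ȟ^0 ≅ 0
degree 1: 6−0−5 = 1 plus torsion [2] → Ȟ^1 ≅ Z ⊕ Z/2
degree 2: 0−0−0 = 0 → Ȟ^2 ≅ 0


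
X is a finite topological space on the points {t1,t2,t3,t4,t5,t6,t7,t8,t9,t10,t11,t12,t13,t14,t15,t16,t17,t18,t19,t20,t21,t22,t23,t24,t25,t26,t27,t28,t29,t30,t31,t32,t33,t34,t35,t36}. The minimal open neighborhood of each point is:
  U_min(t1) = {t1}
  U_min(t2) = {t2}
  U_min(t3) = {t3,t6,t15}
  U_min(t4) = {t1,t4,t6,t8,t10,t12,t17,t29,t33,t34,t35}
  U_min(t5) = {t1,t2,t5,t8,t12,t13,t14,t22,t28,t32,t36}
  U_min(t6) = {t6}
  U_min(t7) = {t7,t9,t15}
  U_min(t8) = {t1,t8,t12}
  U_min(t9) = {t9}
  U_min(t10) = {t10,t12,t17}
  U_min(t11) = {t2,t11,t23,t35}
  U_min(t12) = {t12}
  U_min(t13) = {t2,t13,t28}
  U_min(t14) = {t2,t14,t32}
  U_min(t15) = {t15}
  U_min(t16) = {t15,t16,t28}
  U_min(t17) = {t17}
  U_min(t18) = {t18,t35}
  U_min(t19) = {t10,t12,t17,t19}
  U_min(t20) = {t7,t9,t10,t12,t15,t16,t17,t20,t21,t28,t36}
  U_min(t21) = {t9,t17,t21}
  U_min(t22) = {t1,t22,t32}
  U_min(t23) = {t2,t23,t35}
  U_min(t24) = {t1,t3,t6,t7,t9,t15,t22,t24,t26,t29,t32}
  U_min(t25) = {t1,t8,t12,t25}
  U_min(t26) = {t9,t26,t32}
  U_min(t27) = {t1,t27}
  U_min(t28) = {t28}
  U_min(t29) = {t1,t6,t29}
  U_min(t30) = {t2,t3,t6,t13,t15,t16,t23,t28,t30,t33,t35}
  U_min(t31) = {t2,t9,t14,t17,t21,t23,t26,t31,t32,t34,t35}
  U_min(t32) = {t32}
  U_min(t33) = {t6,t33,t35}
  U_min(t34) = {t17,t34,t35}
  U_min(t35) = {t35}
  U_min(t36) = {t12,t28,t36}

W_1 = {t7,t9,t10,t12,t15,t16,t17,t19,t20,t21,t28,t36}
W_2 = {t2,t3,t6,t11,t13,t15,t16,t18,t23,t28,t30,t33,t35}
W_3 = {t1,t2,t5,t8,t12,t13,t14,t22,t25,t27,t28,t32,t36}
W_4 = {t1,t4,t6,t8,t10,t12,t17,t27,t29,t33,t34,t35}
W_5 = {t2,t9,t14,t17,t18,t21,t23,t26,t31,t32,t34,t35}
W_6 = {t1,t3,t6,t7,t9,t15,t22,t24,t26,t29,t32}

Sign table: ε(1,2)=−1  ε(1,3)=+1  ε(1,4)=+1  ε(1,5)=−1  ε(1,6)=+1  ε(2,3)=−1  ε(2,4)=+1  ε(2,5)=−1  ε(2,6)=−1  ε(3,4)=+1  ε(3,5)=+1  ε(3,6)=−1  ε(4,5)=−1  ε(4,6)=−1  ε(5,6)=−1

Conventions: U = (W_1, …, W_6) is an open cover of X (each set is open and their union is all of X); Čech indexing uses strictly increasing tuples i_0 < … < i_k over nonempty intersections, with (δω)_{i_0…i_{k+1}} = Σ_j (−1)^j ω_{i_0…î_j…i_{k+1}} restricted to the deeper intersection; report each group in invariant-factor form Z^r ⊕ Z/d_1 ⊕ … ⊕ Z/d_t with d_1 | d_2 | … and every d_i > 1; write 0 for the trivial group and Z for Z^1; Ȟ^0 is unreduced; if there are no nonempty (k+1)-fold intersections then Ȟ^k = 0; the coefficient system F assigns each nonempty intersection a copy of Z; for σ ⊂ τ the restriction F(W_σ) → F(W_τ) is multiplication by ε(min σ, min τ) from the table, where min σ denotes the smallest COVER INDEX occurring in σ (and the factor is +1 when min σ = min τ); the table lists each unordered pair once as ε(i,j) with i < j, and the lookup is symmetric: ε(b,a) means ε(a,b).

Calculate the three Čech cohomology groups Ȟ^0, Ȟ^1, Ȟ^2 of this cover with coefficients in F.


Ȟ^0(U;F) ≅ 0, Ȟ^1(U;F) ≅ Z/2, Ȟ^2(U;F) ≅ Z

intersection data:
  W12={t15,t16,t28} W13={t12,t28,t36} W14={t10,t12,t17} W15={t9,t17,t21} W16={t7,t9,t15} W23={t2,t13,t28} W24={t6,t33,t35} W25={t2,t18,t23,t35} W26={t3,t6,t15} W34={t1,t8,t12,t27} W35={t2,t14,t32} W36={t1,t22,t32} W45={t17,t34,t35} W46={t1,t6,t29} W56={t9,t26,t32}
  W123={t28} W126={t15} W134={t12} W145={t17} W156={t9} W235={t2} W245={t35} W246={t6} W346={t1} W356={t32}
C dims 6,15,10; δ0: rk 6, SNF 1^5·2; δ1: rk 9, SNF 1^9
Ȟ^0 = (6 − 6) − 0 = 0, so Ȟ^0 ≅ 0
Ȟ^1 = (15 − 9) − 6 = 0 plus torsion [2], so Ȟ^1 ≅ Z/2
Ȟ^2 = (10 − 0) − 9 = 1, so Ȟ^2 ≅ Z


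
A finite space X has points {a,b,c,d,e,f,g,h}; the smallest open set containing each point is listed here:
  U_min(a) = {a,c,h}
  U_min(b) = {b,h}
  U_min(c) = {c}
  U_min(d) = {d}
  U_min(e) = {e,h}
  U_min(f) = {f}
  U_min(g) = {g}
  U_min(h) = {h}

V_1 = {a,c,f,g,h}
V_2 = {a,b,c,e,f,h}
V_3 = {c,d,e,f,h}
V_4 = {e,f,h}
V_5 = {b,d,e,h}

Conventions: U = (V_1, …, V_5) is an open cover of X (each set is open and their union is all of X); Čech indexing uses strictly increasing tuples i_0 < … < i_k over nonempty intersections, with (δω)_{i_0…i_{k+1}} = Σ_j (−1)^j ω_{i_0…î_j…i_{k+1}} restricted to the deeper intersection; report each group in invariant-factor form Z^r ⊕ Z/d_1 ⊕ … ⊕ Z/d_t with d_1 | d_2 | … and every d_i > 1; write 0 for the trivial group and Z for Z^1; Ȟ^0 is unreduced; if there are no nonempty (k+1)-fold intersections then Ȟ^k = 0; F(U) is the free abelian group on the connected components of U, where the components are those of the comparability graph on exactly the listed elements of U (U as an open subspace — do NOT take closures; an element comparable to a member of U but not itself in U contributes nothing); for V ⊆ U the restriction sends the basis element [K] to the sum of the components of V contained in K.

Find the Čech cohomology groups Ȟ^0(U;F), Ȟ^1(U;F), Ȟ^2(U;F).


intersection data:
  V12={a,c,f,h} V13={c,f,h} V14={f,h} V15={h} V23={c,e,f,h} V24={e,f,h} V25={b,e,h} V34={e,f,h} V35={d,e,h} V45={e,h}
  V123={c,f,h} V124={f,h} V125={h} V134={f,h} V135={h} V145={h} V234={e,f,h} V235={e,h} V245={e,h} V345={e,h}
  V1234={f,h} V1235={h} V1245={h} V1345={h} V2345={e,h}
  V12345={h}
components per intersection:
  V1: {a,c,h} {f} {g}
  V2: {a,b,c,e,h} {f}
  V3: {c} {d} {e,h} {f}
  V4: {e,h} {f}
  V5: {b,e,h} {d}
  V12: {a,c,h} {f}
  V13: {c} {f} {h}
  V14: {f} {h}
  V15: {h}
  V23: {c} {e,h} {f}
  V24: {e,h} {f}
  V25: {b,e,h}
  V34: {e,h} {f}
  V35: {d} {e,h}
  V45: {e,h}
  V123: {c} {f} {h}
  V124: {f} {h}
  V125: {h}
  V134: {f} {h}
  V135: {h}
  V145: {h}
  V234: {e,h} {f}
  V235: {e,h}
  V245: {e,h}
  V345: {e,h}
  V1234: {f} {h}
  V1235: {h}
  V1245: {h}
  V1345: {h}
  V2345: {e,h}
  V12345: {h}
C dims 13,19,15,6; δ0: rk 9, SNF 1^9; δ1: rk 10, SNF 1^10; δ2: rk 5, SNF 1^5
Ȟ^0 = (13 − 9) − 0 = 4, so Ȟ^0 ≅ Z^4
Ȟ^1 = (19 − 10) − 9 = 0, so Ȟ^1 ≅ 0
Ȟ^2 = (15 − 5) − 10 = 0, so Ȟ^2 ≅ 0

Ȟ^0(U;F) ≅ Z^4; Ȟ^1(U;F) ≅ 0; Ȟ^2(U;F) ≅ 0


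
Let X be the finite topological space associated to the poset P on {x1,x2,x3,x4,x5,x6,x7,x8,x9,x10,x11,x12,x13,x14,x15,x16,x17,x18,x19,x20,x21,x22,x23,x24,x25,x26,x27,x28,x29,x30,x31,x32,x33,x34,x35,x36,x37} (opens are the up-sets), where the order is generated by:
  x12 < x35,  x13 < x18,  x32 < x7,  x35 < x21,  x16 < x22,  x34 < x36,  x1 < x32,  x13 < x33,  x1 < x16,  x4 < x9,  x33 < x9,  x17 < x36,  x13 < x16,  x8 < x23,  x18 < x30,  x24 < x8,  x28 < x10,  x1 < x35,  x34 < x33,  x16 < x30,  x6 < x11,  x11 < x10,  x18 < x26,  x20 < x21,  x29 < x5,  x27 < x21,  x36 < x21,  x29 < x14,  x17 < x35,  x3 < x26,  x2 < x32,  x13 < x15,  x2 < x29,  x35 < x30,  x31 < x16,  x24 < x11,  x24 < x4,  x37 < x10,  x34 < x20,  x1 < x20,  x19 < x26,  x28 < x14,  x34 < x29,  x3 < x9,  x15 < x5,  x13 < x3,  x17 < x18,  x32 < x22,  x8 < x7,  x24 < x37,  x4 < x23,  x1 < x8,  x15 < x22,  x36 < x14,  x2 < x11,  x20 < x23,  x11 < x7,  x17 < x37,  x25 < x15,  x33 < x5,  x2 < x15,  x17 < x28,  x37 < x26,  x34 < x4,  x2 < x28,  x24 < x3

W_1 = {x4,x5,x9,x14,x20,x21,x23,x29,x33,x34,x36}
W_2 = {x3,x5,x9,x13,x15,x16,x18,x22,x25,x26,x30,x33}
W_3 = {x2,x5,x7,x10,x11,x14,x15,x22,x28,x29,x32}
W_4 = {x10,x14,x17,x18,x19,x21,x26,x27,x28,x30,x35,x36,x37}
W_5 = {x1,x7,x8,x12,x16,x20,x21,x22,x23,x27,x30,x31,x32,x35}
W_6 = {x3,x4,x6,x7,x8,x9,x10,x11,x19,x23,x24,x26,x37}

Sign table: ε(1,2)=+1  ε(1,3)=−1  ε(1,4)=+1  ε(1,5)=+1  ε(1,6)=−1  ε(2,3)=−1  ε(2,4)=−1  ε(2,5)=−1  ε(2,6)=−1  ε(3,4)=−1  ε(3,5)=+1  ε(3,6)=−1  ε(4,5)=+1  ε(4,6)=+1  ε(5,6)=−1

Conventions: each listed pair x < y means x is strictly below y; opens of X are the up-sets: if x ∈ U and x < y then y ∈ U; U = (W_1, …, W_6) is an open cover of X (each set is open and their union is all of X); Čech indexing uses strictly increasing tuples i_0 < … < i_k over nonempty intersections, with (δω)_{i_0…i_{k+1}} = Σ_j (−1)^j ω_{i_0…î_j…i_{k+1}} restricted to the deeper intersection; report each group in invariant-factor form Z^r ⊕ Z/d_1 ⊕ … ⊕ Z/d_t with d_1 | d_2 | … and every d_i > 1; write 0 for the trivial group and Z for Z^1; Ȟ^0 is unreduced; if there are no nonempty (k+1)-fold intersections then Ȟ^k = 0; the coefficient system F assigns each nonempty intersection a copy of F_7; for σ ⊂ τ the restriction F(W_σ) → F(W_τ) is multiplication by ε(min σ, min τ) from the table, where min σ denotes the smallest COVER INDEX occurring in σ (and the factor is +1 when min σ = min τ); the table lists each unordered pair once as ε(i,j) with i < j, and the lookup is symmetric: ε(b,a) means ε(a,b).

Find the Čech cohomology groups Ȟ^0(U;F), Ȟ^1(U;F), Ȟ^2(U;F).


cover nerve:
  W12={x5,x9,x33} W13={x5,x14,x29} W14={x14,x21,x36} W15={x20,x21,x23} W16={x4,x9,x23} W23={x5,x15,x22} W24={x18,x26,x30} W25={x16,x22,x30} W26={x3,x9,x26} W34={x10,x14,x28} W35={x7,x22,x32} W36={x7,x10,x11} W45={x21,x27,x30,x35} W46={x10,x19,x26,x37} W56={x7,x8,x23}
  W123={x5} W126={x9} W134={x14} W145={x21} W156={x23} W235={x22} W245={x30} W246={x26} W346={x10} W356={x7}
C dims 6,15,10; δ0: rk_F7 6; δ1: rk_F7 9
Ȟ^0: (6−6)−0=0 ⇒ 0
Ȟ^1: (15−9)−6=0 ⇒ 0
Ȟ^2: (10−0)−9=1 ⇒ Z/7

Ȟ^0(U;F) ≅ 0; Ȟ^1(U;F) ≅ 0; Ȟ^2(U;F) ≅ Z/7


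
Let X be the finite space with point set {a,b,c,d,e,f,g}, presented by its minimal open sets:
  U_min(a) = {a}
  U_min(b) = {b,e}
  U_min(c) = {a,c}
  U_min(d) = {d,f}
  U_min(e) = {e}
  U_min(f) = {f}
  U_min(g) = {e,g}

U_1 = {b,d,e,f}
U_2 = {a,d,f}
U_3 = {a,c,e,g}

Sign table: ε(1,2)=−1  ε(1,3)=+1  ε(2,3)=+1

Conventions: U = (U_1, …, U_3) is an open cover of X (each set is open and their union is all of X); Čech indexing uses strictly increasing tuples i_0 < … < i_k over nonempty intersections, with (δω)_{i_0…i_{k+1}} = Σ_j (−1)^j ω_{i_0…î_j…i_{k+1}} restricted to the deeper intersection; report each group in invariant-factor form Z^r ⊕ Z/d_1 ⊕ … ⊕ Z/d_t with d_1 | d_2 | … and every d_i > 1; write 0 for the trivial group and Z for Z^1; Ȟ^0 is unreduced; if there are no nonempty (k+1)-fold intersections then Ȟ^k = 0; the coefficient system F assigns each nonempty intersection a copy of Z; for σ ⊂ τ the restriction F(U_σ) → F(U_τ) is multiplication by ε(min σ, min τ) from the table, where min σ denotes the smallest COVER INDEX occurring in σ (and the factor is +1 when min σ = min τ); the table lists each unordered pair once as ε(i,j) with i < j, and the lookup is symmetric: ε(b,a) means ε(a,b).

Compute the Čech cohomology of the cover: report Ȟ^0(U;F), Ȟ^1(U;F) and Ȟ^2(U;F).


nerve simplices:
  U12={d,f} U13={e} U23={a}
C dims 3,3; δ0: rk 3, SNF 1^2·2
degree 0: 3−3−0 = 0 → Ȟ^0 ≅ 0
degree 1: 3−0−3 = 0 plus torsion [2] → Ȟ^1 ≅ Z/2
degree 2: 0−0−0 = 0 → Ȟ^2 ≅ 0

Ȟ^0 ≅ 0, Ȟ^1 ≅ Z/2, Ȟ^2 ≅ 0


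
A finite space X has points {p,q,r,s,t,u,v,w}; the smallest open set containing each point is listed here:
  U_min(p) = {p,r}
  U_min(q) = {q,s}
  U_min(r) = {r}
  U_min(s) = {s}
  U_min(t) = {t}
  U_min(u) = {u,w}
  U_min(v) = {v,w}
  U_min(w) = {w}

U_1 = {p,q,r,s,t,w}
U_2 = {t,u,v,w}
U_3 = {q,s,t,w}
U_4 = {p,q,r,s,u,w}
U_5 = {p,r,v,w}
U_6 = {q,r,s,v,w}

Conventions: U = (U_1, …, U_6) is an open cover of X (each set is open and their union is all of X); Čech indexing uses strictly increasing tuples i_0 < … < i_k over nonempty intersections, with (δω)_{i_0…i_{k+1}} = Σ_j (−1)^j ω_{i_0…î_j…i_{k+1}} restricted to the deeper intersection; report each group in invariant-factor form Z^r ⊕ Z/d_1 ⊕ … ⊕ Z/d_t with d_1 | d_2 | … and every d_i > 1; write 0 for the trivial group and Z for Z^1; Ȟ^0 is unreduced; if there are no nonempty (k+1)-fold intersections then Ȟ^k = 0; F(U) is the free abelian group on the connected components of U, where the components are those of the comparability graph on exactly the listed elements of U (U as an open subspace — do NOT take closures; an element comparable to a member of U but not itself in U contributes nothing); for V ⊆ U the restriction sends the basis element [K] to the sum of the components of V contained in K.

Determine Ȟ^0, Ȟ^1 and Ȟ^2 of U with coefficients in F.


Ȟ^0 = Z^4,  Ȟ^1 = 0,  Ȟ^2 = 0

nonempty overlaps:
  U12={t,w} U13={q,s,t,w} U14={p,q,r,s,w} U15={p,r,w} U16={q,r,s,w} U23={t,w} U24={u,w} U25={v,w} U26={v,w} U34={q,s,w} U35={w} U36={q,s,w} U45={p,r,w} U46={q,r,s,w} U56={r,v,w}
  U123={t,w} U124={w} U125={w} U126={w} U134={q,s,w} U135={w} U136={q,s,w} U145={p,r,w} U146={q,r,s,w} U156={r,w} U234={w} U235={w} U236={w} U245={w} U246={w} U256={v,w} U345={w} U346={q,s,w} U356={w} U456={r,w}
  U1234={w} U1235={w} U1236={w} U1245={w} U1246={w} U1256={w} U1345={w} U1346={q,s,w} U1356={w} U1456={r,w} U2345={w} U2346={w} U2356={w} U2456={w} U3456={w}
  U12345={w} U12346={w} U12356={w} U12456={w} U13456={w} U23456={w}
  U123456={w}
components per intersection:
  U1: {p,r} {q,s} {t} {w}
  U2: {t} {u,v,w}
  U3: {q,s} {t} {w}
  U4: {p,r} {q,s} {u,w}
  U5: {p,r} {v,w}
  U6: {q,s} {r} {v,w}
  U12: {t} {w}
  U13: {q,s} {t} {w}
  U14: {p,r} {q,s} {w}
  U15: {p,r} {w}
  U16: {q,s} {r} {w}
  U23: {t} {w}
  U24: {u,w}
  U25: {v,w}
  U26: {v,w}
  U34: {q,s} {w}
  U35: {w}
  U36: {q,s} {w}
  U45: {p,r} {w}
  U46: {q,s} {r} {w}
  U56: {r} {v,w}
  U123: {t} {w}
  U124: {w}
  U125: {w}
  U126: {w}
  U134: {q,s} {w}
  U135: {w}
  U136: {q,s} {w}
  U145: {p,r} {w}
  U146: {q,s} {r} {w}
  U156: {r} {w}
  U234: {w}
  U235: {w}
  U236: {w}
  U245: {w}
  U246: {w}
  U256: {v,w}
  U345: {w}
  U346: {q,s} {w}
  U356: {w}
  U456: {r} {w}
  U1234: {w}
  U1235: {w}
  U1236: {w}
  U1245: {w}
  U1246: {w}
  U1256: {w}
  U1345: {w}
  U1346: {q,s} {w}
  U1356: {w}
  U1456: {r} {w}
  U2345: {w}
  U2346: {w}
  U2356: {w}
  U2456: {w}
  U3456: {w}
  U12345: {w}
  U12346: {w}
  U12356: {w}
  U12456: {w}
  U13456: {w}
  U23456: {w}
  U123456: {w}
C dims 17,30,29,17; δ0: rk 13, SNF 1^13; δ1: rk 17, SNF 1^17; δ2: rk 12, SNF 1^12
degree 0: 17−13−0 = 4 → Ȟ^0 ≅ Z^4
degree 1: 30−17−13 = 0 → Ȟ^1 ≅ 0
degree 2: 29−12−17 = 0 → Ȟ^2 ≅ 0


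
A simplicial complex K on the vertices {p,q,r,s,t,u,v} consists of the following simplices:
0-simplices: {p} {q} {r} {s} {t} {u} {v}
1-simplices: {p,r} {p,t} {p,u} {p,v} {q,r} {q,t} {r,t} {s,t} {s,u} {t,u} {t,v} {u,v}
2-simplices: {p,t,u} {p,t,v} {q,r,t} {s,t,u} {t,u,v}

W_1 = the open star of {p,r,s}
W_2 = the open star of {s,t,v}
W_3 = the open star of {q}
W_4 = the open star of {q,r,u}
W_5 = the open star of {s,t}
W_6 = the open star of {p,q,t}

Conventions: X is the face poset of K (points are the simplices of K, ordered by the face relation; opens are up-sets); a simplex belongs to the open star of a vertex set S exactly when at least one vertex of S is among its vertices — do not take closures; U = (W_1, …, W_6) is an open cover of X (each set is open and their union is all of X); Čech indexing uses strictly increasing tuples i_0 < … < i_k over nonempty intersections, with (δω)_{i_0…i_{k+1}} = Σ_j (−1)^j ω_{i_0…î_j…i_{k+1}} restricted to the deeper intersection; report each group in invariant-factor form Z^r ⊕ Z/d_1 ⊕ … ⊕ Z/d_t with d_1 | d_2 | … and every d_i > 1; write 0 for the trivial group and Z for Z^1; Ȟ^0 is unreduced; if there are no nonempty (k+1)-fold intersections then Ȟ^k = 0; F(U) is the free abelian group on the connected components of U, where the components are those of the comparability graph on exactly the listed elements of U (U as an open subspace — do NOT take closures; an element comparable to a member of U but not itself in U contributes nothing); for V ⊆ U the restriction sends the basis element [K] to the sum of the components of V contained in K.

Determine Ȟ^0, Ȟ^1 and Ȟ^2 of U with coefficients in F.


Ȟ^0(U;F) ≅ Z,  Ȟ^1(U;F) ≅ Z,  Ȟ^2(U;F) ≅ 0

nerve of the cover:
  W1={{p},{r},{s},{p,r},{p,t},{p,u},{p,v},{q,r},{r,t},{s,t},{s,u},{p,t,u},{p,t,v},{q,r,t},{s,t,u}} W2={{s},{t},{v},{p,t},{p,v},{q,t},{r,t},{s,t},{s,u},{t,u},{t,v},{u,v},{p,t,u},{p,t,v},{q,r,t},{s,t,u},{t,u,v}} W3={{q},{q,r},{q,t},{q,r,t}} W4={{q},{r},{u},{p,r},{p,u},{q,r},{q,t},{r,t},{s,u},{t,u},{u,v},{p,t,u},{q,r,t},{s,t,u},{t,u,v}} W5={{s},{t},{p,t},{q,t},{r,t},{s,t},{s,u},{t,u},{t,v},{p,t,u},{p,t,v},{q,r,t},{s,t,u},{t,u,v}} W6={{p},{q},{t},{p,r},{p,t},{p,u},{p,v},{q,r},{q,t},{r,t},{s,t},{t,u},{t,v},{p,t,u},{p,t,v},{q,r,t},{s,t,u},{t,u,v}}
  W12={{s},{p,t},{p,v},{r,t},{s,t},{s,u},{p,t,u},{p,t,v},{q,r,t},{s,t,u}} W13={{q,r},{q,r,t}} W14={{r},{p,r},{p,u},{q,r},{r,t},{s,u},{p,t,u},{q,r,t},{s,t,u}} W15={{s},{p,t},{r,t},{s,t},{s,u},{p,t,u},{p,t,v},{q,r,t},{s,t,u}} W16={{p},{p,r},{p,t},{p,u},{p,v},{q,r},{r,t},{s,t},{p,t,u},{p,t,v},{q,r,t},{s,t,u}} W23={{q,t},{q,r,t}} W24={{q,t},{r,t},{s,u},{t,u},{u,v},{p,t,u},{q,r,t},{s,t,u},{t,u,v}} W25={{s},{t},{p,t},{q,t},{r,t},{s,t},{s,u},{t,u},{t,v},{p,t,u},{p,t,v},{q,r,t},{s,t,u},{t,u,v}} W26={{t},{p,t},{p,v},{q,t},{r,t},{s,t},{t,u},{t,v},{p,t,u},{p,t,v},{q,r,t},{s,t,u},{t,u,v}} W34={{q},{q,r},{q,t},{q,r,t}} W35={{q,t},{q,r,t}} W36={{q},{q,r},{q,t},{q,r,t}} W45={{q,t},{r,t},{s,u},{t,u},{p,t,u},{q,r,t},{s,t,u},{t,u,v}} W46={{q},{p,r},{p,u},{q,r},{q,t},{r,t},{t,u},{p,t,u},{q,r,t},{s,t,u},{t,u,v}} W56={{t},{p,t},{q,t},{r,t},{s,t},{t,u},{t,v},{p,t,u},{p,t,v},{q,r,t},{s,t,u},{t,u,v}}
  W123={{q,r,t}} W124={{r,t},{s,u},{p,t,u},{q,r,t},{s,t,u}} W125={{s},{p,t},{r,t},{s,t},{s,u},{p,t,u},{p,t,v},{q,r,t},{s,t,u}} W126={{p,t},{p,v},{r,t},{s,t},{p,t,u},{p,t,v},{q,r,t},{s,t,u}} W134={{q,r},{q,r,t}} W135={{q,r,t}} W136={{q,r},{q,r,t}} W145={{r,t},{s,u},{p,t,u},{q,r,t},{s,t,u}} W146={{p,r},{p,u},{q,r},{r,t},{p,t,u},{q,r,t},{s,t,u}} W156={{p,t},{r,t},{s,t},{p,t,u},{p,t,v},{q,r,t},{s,t,u}} W234={{q,t},{q,r,t}} W235={{q,t},{q,r,t}} W236={{q,t},{q,r,t}} W245={{q,t},{r,t},{s,u},{t,u},{p,t,u},{q,r,t},{s,t,u},{t,u,v}} W246={{q,t},{r,t},{t,u},{p,t,u},{q,r,t},{s,t,u},{t,u,v}} W256={{t},{p,t},{q,t},{r,t},{s,t},{t,u},{t,v},{p,t,u},{p,t,v},{q,r,t},{s,t,u},{t,u,v}} W345={{q,t},{q,r,t}} W346={{q},{q,r},{q,t},{q,r,t}} W356={{q,t},{q,r,t}} W456={{q,t},{r,t},{t,u},{p,t,u},{q,r,t},{s,t,u},{t,u,v}}
  W1234={{q,r,t}} W1235={{q,r,t}} W1236={{q,r,t}} W1245={{r,t},{s,u},{p,t,u},{q,r,t},{s,t,u}} W1246={{r,t},{p,t,u},{q,r,t},{s,t,u}} W1256={{p,t},{r,t},{s,t},{p,t,u},{p,t,v},{q,r,t},{s,t,u}} W1345={{q,r,t}} W1346={{q,r},{q,r,t}} W1356={{q,r,t}} W1456={{r,t},{p,t,u},{q,r,t},{s,t,u}} W2345={{q,t},{q,r,t}} W2346={{q,t},{q,r,t}} W2356={{q,t},{q,r,t}} W2456={{q,t},{r,t},{t,u},{p,t,u},{q,r,t},{s,t,u},{t,u,v}} W3456={{q,t},{q,r,t}}
  W12345={{q,r,t}} W12346={{q,r,t}} W12356={{q,r,t}} W12456={{r,t},{p,t,u},{q,r,t},{s,t,u}} W13456={{q,r,t}} W23456={{q,t},{q,r,t}}
  W123456={{q,r,t}}
components per intersection:
  W1: {{p},{r},{p,r},{p,t},{p,u},{p,v},{q,r},{r,t},{p,t,u},{p,t,v},{q,r,t}} {{s},{s,t},{s,u},{s,t,u}}
  W2: {{s},{t},{v},{p,t},{p,v},{q,t},{r,t},{s,t},{s,u},{t,u},{t,v},{u,v},{p,t,u},{p,t,v},{q,r,t},{s,t,u},{t,u,v}}
  W3: {{q},{q,r},{q,t},{q,r,t}}
  W4: {{q},{r},{p,r},{q,r},{q,t},{r,t},{q,r,t}} {{u},{p,u},{s,u},{t,u},{u,v},{p,t,u},{s,t,u},{t,u,v}}
  W5: {{s},{t},{p,t},{q,t},{r,t},{s,t},{s,u},{t,u},{t,v},{p,t,u},{p,t,v},{q,r,t},{s,t,u},{t,u,v}}
  W6: {{p},{q},{t},{p,r},{p,t},{p,u},{p,v},{q,r},{q,t},{r,t},{s,t},{t,u},{t,v},{p,t,u},{p,t,v},{q,r,t},{s,t,u},{t,u,v}}
  W12: {{s},{s,t},{s,u},{s,t,u}} {{p,t},{p,v},{p,t,u},{p,t,v}} {{r,t},{q,r,t}}
  W13: {{q,r},{q,r,t}}
  W14: {{r},{p,r},{q,r},{r,t},{q,r,t}} {{p,u},{p,t,u}} {{s,u},{s,t,u}}
  W15: {{s},{s,t},{s,u},{s,t,u}} {{p,t},{p,t,u},{p,t,v}} {{r,t},{q,r,t}}
  W16: {{p},{p,r},{p,t},{p,u},{p,v},{p,t,u},{p,t,v}} {{q,r},{r,t},{q,r,t}} {{s,t},{s,t,u}}
  W23: {{q,t},{q,r,t}}
  W24: {{q,t},{r,t},{q,r,t}} {{s,u},{t,u},{u,v},{p,t,u},{s,t,u},{t,u,v}}
  W25: {{s},{t},{p,t},{q,t},{r,t},{s,t},{s,u},{t,u},{t,v},{p,t,u},{p,t,v},{q,r,t},{s,t,u},{t,u,v}}
  W26: {{t},{p,t},{p,v},{q,t},{r,t},{s,t},{t,u},{t,v},{p,t,u},{p,t,v},{q,r,t},{s,t,u},{t,u,v}}
  W34: {{q},{q,r},{q,t},{q,r,t}}
  W35: {{q,t},{q,r,t}}
  W36: {{q},{q,r},{q,t},{q,r,t}}
  W45: {{q,t},{r,t},{q,r,t}} {{s,u},{t,u},{p,t,u},{s,t,u},{t,u,v}}
  W46: {{q},{q,r},{q,t},{r,t},{q,r,t}} {{p,r}} {{p,u},{t,u},{p,t,u},{s,t,u},{t,u,v}}
  W56: {{t},{p,t},{q,t},{r,t},{s,t},{t,u},{t,v},{p,t,u},{p,t,v},{q,r,t},{s,t,u},{t,u,v}}
  W123: {{q,r,t}}
  W124: {{r,t},{q,r,t}} {{s,u},{s,t,u}} {{p,t,u}}
  W125: {{s},{s,t},{s,u},{s,t,u}} {{p,t},{p,t,u},{p,t,v}} {{r,t},{q,r,t}}
  W126: {{p,t},{p,v},{p,t,u},{p,t,v}} {{r,t},{q,r,t}} {{s,t},{s,t,u}}
  W134: {{q,r},{q,r,t}}
  W135: {{q,r,t}}
  W136: {{q,r},{q,r,t}}
  W145: {{r,t},{q,r,t}} {{s,u},{s,t,u}} {{p,t,u}}
  W146: {{p,r}} {{p,u},{p,t,u}} {{q,r},{r,t},{q,r,t}} {{s,t,u}}
  W156: {{p,t},{p,t,u},{p,t,v}} {{r,t},{q,r,t}} {{s,t},{s,t,u}}
  W234: {{q,t},{q,r,t}}
  W235: {{q,t},{q,r,t}}
  W236: {{q,t},{q,r,t}}
  W245: {{q,t},{r,t},{q,r,t}} {{s,u},{t,u},{p,t,u},{s,t,u},{t,u,v}}
  W246: {{q,t},{r,t},{q,r,t}} {{t,u},{p,t,u},{s,t,u},{t,u,v}}
  W256: {{t},{p,t},{q,t},{r,t},{s,t},{t,u},{t,v},{p,t,u},{p,t,v},{q,r,t},{s,t,u},{t,u,v}}
  W345: {{q,t},{q,r,t}}
  W346: {{q},{q,r},{q,t},{q,r,t}}
  W356: {{q,t},{q,r,t}}
  W456: {{q,t},{r,t},{q,r,t}} {{t,u},{p,t,u},{s,t,u},{t,u,v}}
  W1234: {{q,r,t}}
  W1235: {{q,r,t}}
  W1236: {{q,r,t}}
  W1245: {{r,t},{q,r,t}} {{s,u},{s,t,u}} {{p,t,u}}
  W1246: {{r,t},{q,r,t}} {{p,t,u}} {{s,t,u}}
  W1256: {{p,t},{p,t,u},{p,t,v}} {{r,t},{q,r,t}} {{s,t},{s,t,u}}
  W1345: {{q,r,t}}
  W1346: {{q,r},{q,r,t}}
  W1356: {{q,r,t}}
  W1456: {{r,t},{q,r,t}} {{p,t,u}} {{s,t,u}}
  W2345: {{q,t},{q,r,t}}
  W2346: {{q,t},{q,r,t}}
  W2356: {{q,t},{q,r,t}}
  W2456: {{q,t},{r,t},{q,r,t}} {{t,u},{p,t,u},{s,t,u},{t,u,v}}
  W3456: {{q,t},{q,r,t}}
  W12345: {{q,r,t}}
  W12346: {{q,r,t}}
  W12356: {{q,r,t}}
  W12456: {{r,t},{q,r,t}} {{p,t,u}} {{s,t,u}}
  W13456: {{q,r,t}}
  W23456: {{q,t},{q,r,t}}
  W123456: {{q,r,t}}
C dims 8,27,36,24; δ0: rk 7, SNF 1^7; δ1: rk 19, SNF 1^19; δ2: rk 17, SNF 1^17
Ȟ^0 = (8 − 7) − 0 = 1, so Ȟ^0 ≅ Z
Ȟ^1 = (27 − 19) − 7 = 1, so Ȟ^1 ≅ Z
Ȟ^2 = (36 − 17) − 19 = 0, so Ȟ^2 ≅ 0


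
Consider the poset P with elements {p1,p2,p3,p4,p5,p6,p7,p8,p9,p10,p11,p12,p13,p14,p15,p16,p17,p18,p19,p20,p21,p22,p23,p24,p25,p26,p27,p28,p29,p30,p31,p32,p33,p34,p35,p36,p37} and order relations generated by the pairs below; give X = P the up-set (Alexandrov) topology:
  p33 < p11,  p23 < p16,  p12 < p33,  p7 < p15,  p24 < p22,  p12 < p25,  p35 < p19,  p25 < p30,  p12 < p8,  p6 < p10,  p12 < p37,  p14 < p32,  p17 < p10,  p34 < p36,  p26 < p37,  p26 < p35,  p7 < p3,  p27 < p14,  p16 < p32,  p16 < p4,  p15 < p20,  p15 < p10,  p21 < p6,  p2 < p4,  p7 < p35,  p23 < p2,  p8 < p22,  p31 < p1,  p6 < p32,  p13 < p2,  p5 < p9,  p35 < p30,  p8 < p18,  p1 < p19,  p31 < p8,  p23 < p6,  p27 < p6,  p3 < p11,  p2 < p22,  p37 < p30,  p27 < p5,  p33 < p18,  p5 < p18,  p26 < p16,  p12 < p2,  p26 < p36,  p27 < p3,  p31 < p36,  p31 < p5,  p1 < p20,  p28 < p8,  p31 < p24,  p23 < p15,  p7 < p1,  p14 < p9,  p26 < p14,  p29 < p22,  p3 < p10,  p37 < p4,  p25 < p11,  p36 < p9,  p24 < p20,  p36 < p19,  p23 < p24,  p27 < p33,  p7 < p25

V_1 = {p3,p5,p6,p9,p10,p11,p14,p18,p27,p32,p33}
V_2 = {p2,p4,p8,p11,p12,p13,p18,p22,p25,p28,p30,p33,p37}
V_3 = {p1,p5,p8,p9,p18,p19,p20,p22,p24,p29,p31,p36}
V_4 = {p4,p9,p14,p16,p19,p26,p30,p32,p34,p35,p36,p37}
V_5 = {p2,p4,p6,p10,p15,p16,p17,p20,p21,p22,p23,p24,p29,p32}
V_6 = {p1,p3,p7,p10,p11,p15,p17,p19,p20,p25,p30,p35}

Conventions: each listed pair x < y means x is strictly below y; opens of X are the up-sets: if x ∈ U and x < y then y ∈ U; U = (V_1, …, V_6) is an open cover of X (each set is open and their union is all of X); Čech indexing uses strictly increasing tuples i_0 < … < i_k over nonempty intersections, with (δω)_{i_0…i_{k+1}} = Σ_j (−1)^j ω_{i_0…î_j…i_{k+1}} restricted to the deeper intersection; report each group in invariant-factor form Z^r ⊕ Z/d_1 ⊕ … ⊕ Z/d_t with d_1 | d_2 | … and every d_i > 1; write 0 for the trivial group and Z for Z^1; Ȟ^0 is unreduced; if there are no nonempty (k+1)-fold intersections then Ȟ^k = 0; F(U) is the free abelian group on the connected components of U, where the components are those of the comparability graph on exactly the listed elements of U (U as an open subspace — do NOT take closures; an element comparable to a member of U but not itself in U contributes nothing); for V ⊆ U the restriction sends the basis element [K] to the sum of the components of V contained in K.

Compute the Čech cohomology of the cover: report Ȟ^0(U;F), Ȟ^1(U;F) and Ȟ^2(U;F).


nonempty intersections:
  V12={p11,p18,p33} V13={p5,p9,p18} V14={p9,p14,p32} V15={p6,p10,p32} V16={p3,p10,p11} V23={p8,p18,p22} V24={p4,p30,p37} V25={p2,p4,p22} V26={p11,p25,p30} V34={p9,p19,p36} V35={p20,p22,p24,p29} V36={p1,p19,p20} V45={p4,p16,p32} V46={p19,p30,p35} V56={p10,p15,p17,p20}
  V123={p18} V126={p11} V134={p9} V145={p32} V156={p10} V235={p22} V245={p4} V246={p30} V346={p19} V356={p20}
components per intersection:
  V1: {p3,p5,p6,p9,p10,p11,p14,p18,p27,p32,p33}
  V2: {p2,p4,p8,p11,p12,p13,p18,p22,p25,p28,p30,p33,p37}
  V3: {p1,p5,p8,p9,p18,p19,p20,p22,p24,p29,p31,p36}
  V4: {p4,p9,p14,p16,p19,p26,p30,p32,p34,p35,p36,p37}
  V5: {p2,p4,p6,p10,p15,p16,p17,p20,p21,p22,p23,p24,p29,p32}
  V6: {p1,p3,p7,p10,p11,p15,p17,p19,p20,p25,p30,p35}
  V12: {p11,p18,p33}
  V13: {p5,p9,p18}
  V14: {p9,p14,p32}
  V15: {p6,p10,p32}
  V16: {p3,p10,p11}
  V23: {p8,p18,p22}
  V24: {p4,p30,p37}
  V25: {p2,p4,p22}
  V26: {p11,p25,p30}
  V34: {p9,p19,p36}
  V35: {p20,p22,p24,p29}
  V36: {p1,p19,p20}
  V45: {p4,p16,p32}
  V46: {p19,p30,p35}
  V56: {p10,p15,p17,p20}
  V123: {p18}
  V126: {p11}
  V134: {p9}
  V145: {p32}
  V156: {p10}
  V235: {p22}
  V245: {p4}
  V246: {p30}
  V346: {p19}
  V356: {p20}
C dims 6,15,10; δ0: rk 5, SNF 1^5; δ1: rk 10, SNF 1^9·2
Ȟ^0: (6−5)−0=1 ⇒ Z
Ȟ^1: (15−10)−5=0 ⇒ 0
Ȟ^2: (10−0)−10=0 plus torsion [2] ⇒ Z/2

Ȟ^0(U;F) ≅ Z, Ȟ^1(U;F) ≅ 0, Ȟ^2(U;F) ≅ Z/2


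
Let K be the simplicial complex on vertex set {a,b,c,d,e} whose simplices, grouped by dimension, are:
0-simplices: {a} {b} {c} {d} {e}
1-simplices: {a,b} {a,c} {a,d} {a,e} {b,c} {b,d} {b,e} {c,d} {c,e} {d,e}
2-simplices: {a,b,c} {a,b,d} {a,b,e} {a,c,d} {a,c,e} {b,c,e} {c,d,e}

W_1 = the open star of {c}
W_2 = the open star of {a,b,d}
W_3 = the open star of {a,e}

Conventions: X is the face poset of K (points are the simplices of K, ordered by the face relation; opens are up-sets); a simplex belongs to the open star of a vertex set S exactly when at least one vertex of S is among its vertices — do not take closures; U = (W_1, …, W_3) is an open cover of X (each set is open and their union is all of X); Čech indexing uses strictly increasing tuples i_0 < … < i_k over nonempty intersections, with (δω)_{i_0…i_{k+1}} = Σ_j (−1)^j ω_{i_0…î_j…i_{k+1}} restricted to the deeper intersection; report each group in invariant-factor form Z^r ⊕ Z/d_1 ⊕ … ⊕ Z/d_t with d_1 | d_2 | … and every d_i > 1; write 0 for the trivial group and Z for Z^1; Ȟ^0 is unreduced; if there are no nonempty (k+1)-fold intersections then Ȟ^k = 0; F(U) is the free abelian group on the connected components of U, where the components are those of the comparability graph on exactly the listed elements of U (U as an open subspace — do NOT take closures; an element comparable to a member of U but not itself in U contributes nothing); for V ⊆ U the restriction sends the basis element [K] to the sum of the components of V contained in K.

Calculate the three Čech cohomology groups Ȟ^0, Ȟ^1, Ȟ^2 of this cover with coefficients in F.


intersection data:
  W1={{c},{a,c},{b,c},{c,d},{c,e},{a,b,c},{a,c,d},{a,c,e},{b,c,e},{c,d,e}} W2={{a},{b},{d},{a,b},{a,c},{a,d},{a,e},{b,c},{b,d},{b,e},{c,d},{d,e},{a,b,c},{a,b,d},{a,b,e},{a,c,d},{a,c,e},{b,c,e},{c,d,e}} W3={{a},{e},{a,b},{a,c},{a,d},{a,e},{b,e},{c,e},{d,e},{a,b,c},{a,b,d},{a,b,e},{a,c,d},{a,c,e},{b,c,e},{c,d,e}}
  W12={{a,c},{b,c},{c,d},{a,b,c},{a,c,d},{a,c,e},{b,c,e},{c,d,e}} W13={{a,c},{c,e},{a,b,c},{a,c,d},{a,c,e},{b,c,e},{c,d,e}} W23={{a},{a,b},{a,c},{a,d},{a,e},{b,e},{d,e},{a,b,c},{a,b,d},{a,b,e},{a,c,d},{a,c,e},{b,c,e},{c,d,e}}
  W123={{a,c},{a,b,c},{a,c,d},{a,c,e},{b,c,e},{c,d,e}}
components per intersection:
  W1: {{c},{a,c},{b,c},{c,d},{c,e},{a,b,c},{a,c,d},{a,c,e},{b,c,e},{c,d,e}}
  W2: {{a},{b},{d},{a,b},{a,c},{a,d},{a,e},{b,c},{b,d},{b,e},{c,d},{d,e},{a,b,c},{a,b,d},{a,b,e},{a,c,d},{a,c,e},{b,c,e},{c,d,e}}
  W3: {{a},{e},{a,b},{a,c},{a,d},{a,e},{b,e},{c,e},{d,e},{a,b,c},{a,b,d},{a,b,e},{a,c,d},{a,c,e},{b,c,e},{c,d,e}}
  W12: {{a,c},{b,c},{c,d},{a,b,c},{a,c,d},{a,c,e},{b,c,e},{c,d,e}}
  W13: {{a,c},{c,e},{a,b,c},{a,c,d},{a,c,e},{b,c,e},{c,d,e}}
  W23: {{a},{a,b},{a,c},{a,d},{a,e},{b,e},{a,b,c},{a,b,d},{a,b,e},{a,c,d},{a,c,e},{b,c,e}} {{d,e},{c,d,e}}
  W123: {{a,c},{a,b,c},{a,c,d},{a,c,e}} {{b,c,e}} {{c,d,e}}
C dims 3,4,3; δ0: rk 2, SNF 1^2; δ1: rk 2, SNF 1^2
Ȟ^0 = (3 − 2) − 0 = 1, so Ȟ^0 ≅ Z
Ȟ^1 = (4 − 2) − 2 = 0, so Ȟ^1 ≅ 0
Ȟ^2 = (3 − 0) − 2 = 1, so Ȟ^2 ≅ Z

Ȟ^0(U;F) ≅ Z, Ȟ^1(U;F) ≅ 0 and Ȟ^2(U;F) ≅ Z


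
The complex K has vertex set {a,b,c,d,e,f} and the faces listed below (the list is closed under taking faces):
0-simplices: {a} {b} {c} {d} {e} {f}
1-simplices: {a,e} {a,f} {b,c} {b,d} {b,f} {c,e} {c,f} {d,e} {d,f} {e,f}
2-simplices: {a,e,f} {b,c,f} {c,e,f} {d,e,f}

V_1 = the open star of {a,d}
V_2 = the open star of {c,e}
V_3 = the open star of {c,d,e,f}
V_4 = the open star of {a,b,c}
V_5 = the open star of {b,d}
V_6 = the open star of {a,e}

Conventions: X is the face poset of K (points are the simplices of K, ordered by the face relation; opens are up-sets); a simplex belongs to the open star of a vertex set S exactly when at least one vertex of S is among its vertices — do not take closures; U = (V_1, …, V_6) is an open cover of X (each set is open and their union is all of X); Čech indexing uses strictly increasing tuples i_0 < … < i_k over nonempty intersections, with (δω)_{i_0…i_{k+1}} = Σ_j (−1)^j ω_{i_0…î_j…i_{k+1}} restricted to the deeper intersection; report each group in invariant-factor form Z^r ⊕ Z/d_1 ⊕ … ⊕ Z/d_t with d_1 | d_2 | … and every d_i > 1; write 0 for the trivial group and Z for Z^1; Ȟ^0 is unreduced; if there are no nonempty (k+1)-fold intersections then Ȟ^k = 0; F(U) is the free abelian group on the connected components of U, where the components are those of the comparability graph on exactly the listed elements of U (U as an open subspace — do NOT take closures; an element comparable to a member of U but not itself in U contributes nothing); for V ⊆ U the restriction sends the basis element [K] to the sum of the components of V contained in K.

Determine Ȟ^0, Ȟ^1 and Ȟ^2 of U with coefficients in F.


nerve of the cover:
  V1={{a},{d},{a,e},{a,f},{b,d},{d,e},{d,f},{a,e,f},{d,e,f}} V2={{c},{e},{a,e},{b,c},{c,e},{c,f},{d,e},{e,f},{a,e,f},{b,c,f},{c,e,f},{d,e,f}} V3={{c},{d},{e},{f},{a,e},{a,f},{b,c},{b,d},{b,f},{c,e},{c,f},{d,e},{d,f},{e,f},{a,e,f},{b,c,f},{c,e,f},{d,e,f}} V4={{a},{b},{c},{a,e},{a,f},{b,c},{b,d},{b,f},{c,e},{c,f},{a,e,f},{b,c,f},{c,e,f}} V5={{b},{d},{b,c},{b,d},{b,f},{d,e},{d,f},{b,c,f},{d,e,f}} V6={{a},{e},{a,e},{a,f},{c,e},{d,e},{e,f},{a,e,f},{c,e,f},{d,e,f}}
  V12={{a,e},{d,e},{a,e,f},{d,e,f}} V13={{d},{a,e},{a,f},{b,d},{d,e},{d,f},{a,e,f},{d,e,f}} V14={{a},{a,e},{a,f},{b,d},{a,e,f}} V15={{d},{b,d},{d,e},{d,f},{d,e,f}} V16={{a},{a,e},{a,f},{d,e},{a,e,f},{d,e,f}} V23={{c},{e},{a,e},{b,c},{c,e},{c,f},{d,e},{e,f},{a,e,f},{b,c,f},{c,e,f},{d,e,f}} V24={{c},{a,e},{b,c},{c,e},{c,f},{a,e,f},{b,c,f},{c,e,f}} V25={{b,c},{d,e},{b,c,f},{d,e,f}} V26={{e},{a,e},{c,e},{d,e},{e,f},{a,e,f},{c,e,f},{d,e,f}} V34={{c},{a,e},{a,f},{b,c},{b,d},{b,f},{c,e},{c,f},{a,e,f},{b,c,f},{c,e,f}} V35={{d},{b,c},{b,d},{b,f},{d,e},{d,f},{b,c,f},{d,e,f}} V36={{e},{a,e},{a,f},{c,e},{d,e},{e,f},{a,e,f},{c,e,f},{d,e,f}} V45={{b},{b,c},{b,d},{b,f},{b,c,f}} V46={{a},{a,e},{a,f},{c,e},{a,e,f},{c,e,f}} V56={{d,e},{d,e,f}}
  V123={{a,e},{d,e},{a,e,f},{d,e,f}} V124={{a,e},{a,e,f}} V125={{d,e},{d,e,f}} V126={{a,e},{d,e},{a,e,f},{d,e,f}} V134={{a,e},{a,f},{b,d},{a,e,f}} V135={{d},{b,d},{d,e},{d,f},{d,e,f}} V136={{a,e},{a,f},{d,e},{a,e,f},{d,e,f}} V145={{b,d}} V146={{a},{a,e},{a,f},{a,e,f}} V156={{d,e},{d,e,f}} V234={{c},{a,e},{b,c},{c,e},{c,f},{a,e,f},{b,c,f},{c,e,f}} V235={{b,c},{d,e},{b,c,f},{d,e,f}} V236={{e},{a,e},{c,e},{d,e},{e,f},{a,e,f},{c,e,f},{d,e,f}} V245={{b,c},{b,c,f}} V246={{a,e},{c,e},{a,e,f},{c,e,f}} V256={{d,e},{d,e,f}} V345={{b,c},{b,d},{b,f},{b,c,f}} V346={{a,e},{a,f},{c,e},{a,e,f},{c,e,f}} V356={{d,e},{d,e,f}}
  V1234={{a,e},{a,e,f}} V1235={{d,e},{d,e,f}} V1236={{a,e},{d,e},{a,e,f},{d,e,f}} V1246={{a,e},{a,e,f}} V1256={{d,e},{d,e,f}} V1345={{b,d}} V1346={{a,e},{a,f},{a,e,f}} V1356={{d,e},{d,e,f}} V2345={{b,c},{b,c,f}} V2346={{a,e},{c,e},{a,e,f},{c,e,f}} V2356={{d,e},{d,e,f}}
  V12346={{a,e},{a,e,f}} V12356={{d,e},{d,e,f}}
components per intersection:
  V1: {{a},{a,e},{a,f},{a,e,f}} {{d},{b,d},{d,e},{d,f},{d,e,f}}
  V2: {{c},{e},{a,e},{b,c},{c,e},{c,f},{d,e},{e,f},{a,e,f},{b,c,f},{c,e,f},{d,e,f}}
  V3: {{c},{d},{e},{f},{a,e},{a,f},{b,c},{b,d},{b,f},{c,e},{c,f},{d,e},{d,f},{e,f},{a,e,f},{b,c,f},{c,e,f},{d,e,f}}
  V4: {{a},{a,e},{a,f},{a,e,f}} {{b},{c},{b,c},{b,d},{b,f},{c,e},{c,f},{b,c,f},{c,e,f}}
  V5: {{b},{d},{b,c},{b,d},{b,f},{d,e},{d,f},{b,c,f},{d,e,f}}
  V6: {{a},{e},{a,e},{a,f},{c,e},{d,e},{e,f},{a,e,f},{c,e,f},{d,e,f}}
  V12: {{a,e},{a,e,f}} {{d,e},{d,e,f}}
  V13: {{d},{b,d},{d,e},{d,f},{d,e,f}} {{a,e},{a,f},{a,e,f}}
  V14: {{a},{a,e},{a,f},{a,e,f}} {{b,d}}
  V15: {{d},{b,d},{d,e},{d,f},{d,e,f}}
  V16: {{a},{a,e},{a,f},{a,e,f}} {{d,e},{d,e,f}}
  V23: {{c},{e},{a,e},{b,c},{c,e},{c,f},{d,e},{e,f},{a,e,f},{b,c,f},{c,e,f},{d,e,f}}
  V24: {{c},{b,c},{c,e},{c,f},{b,c,f},{c,e,f}} {{a,e},{a,e,f}}
  V25: {{b,c},{b,c,f}} {{d,e},{d,e,f}}
  V26: {{e},{a,e},{c,e},{d,e},{e,f},{a,e,f},{c,e,f},{d,e,f}}
  V34: {{c},{b,c},{b,f},{c,e},{c,f},{b,c,f},{c,e,f}} {{a,e},{a,f},{a,e,f}} {{b,d}}
  V35: {{d},{b,d},{d,e},{d,f},{d,e,f}} {{b,c},{b,f},{b,c,f}}
  V36: {{e},{a,e},{a,f},{c,e},{d,e},{e,f},{a,e,f},{c,e,f},{d,e,f}}
  V45: {{b},{b,c},{b,d},{b,f},{b,c,f}}
  V46: {{a},{a,e},{a,f},{a,e,f}} {{c,e},{c,e,f}}
  V56: {{d,e},{d,e,f}}
  V123: {{a,e},{a,e,f}} {{d,e},{d,e,f}}
  V124: {{a,e},{a,e,f}}
  V125: {{d,e},{d,e,f}}
  V126: {{a,e},{a,e,f}} {{d,e},{d,e,f}}
  V134: {{a,e},{a,f},{a,e,f}} {{b,d}}
  V135: {{d},{b,d},{d,e},{d,f},{d,e,f}}
  V136: {{a,e},{a,f},{a,e,f}} {{d,e},{d,e,f}}
  V145: {{b,d}}
  V146: {{a},{a,e},{a,f},{a,e,f}}
  V156: {{d,e},{d,e,f}}
  V234: {{c},{b,c},{c,e},{c,f},{b,c,f},{c,e,f}} {{a,e},{a,e,f}}
  V235: {{b,c},{b,c,f}} {{d,e},{d,e,f}}
  V236: {{e},{a,e},{c,e},{d,e},{e,f},{a,e,f},{c,e,f},{d,e,f}}
  V245: {{b,c},{b,c,f}}
  V246: {{a,e},{a,e,f}} {{c,e},{c,e,f}}
  V256: {{d,e},{d,e,f}}
  V345: {{b,c},{b,f},{b,c,f}} {{b,d}}
  V346: {{a,e},{a,f},{a,e,f}} {{c,e},{c,e,f}}
  V356: {{d,e},{d,e,f}}
  V1234: {{a,e},{a,e,f}}
  V1235: {{d,e},{d,e,f}}
  V1236: {{a,e},{a,e,f}} {{d,e},{d,e,f}}
  V1246: {{a,e},{a,e,f}}
  V1256: {{d,e},{d,e,f}}
  V1345: {{b,d}}
  V1346: {{a,e},{a,f},{a,e,f}}
  V1356: {{d,e},{d,e,f}}
  V2345: {{b,c},{b,c,f}}
  V2346: {{a,e},{a,e,f}} {{c,e},{c,e,f}}
  V2356: {{d,e},{d,e,f}}
  V12346: {{a,e},{a,e,f}}
  V12356: {{d,e},{d,e,f}}
C dims 8,25,28,13; δ0: rk 7, SNF 1^7; δ1: rk 17, SNF 1^17; δ2: rk 11, SNF 1^11
Ȟ^0 = (8 − 7) − 0 = 1, so Ȟ^0 ≅ Z
Ȟ^1 = (25 − 17) − 7 = 1, so Ȟ^1 ≅ Z
Ȟ^2 = (28 − 11) − 17 = 0, so Ȟ^2 ≅ 0

Ȟ^0 ≅ Z; Ȟ^1 ≅ Z; Ȟ^2 ≅ 0
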